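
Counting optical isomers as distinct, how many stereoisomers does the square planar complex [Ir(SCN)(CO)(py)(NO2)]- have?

3

A square has two trans pairs of vertices; adjacent vertices are cis.
The distinct arrangements are (3 in all): (CO/SCN trans, NO2/py trans); (CO/py trans, NO2/SCN trans); (CO/NO2 trans, SCN/py trans).
Each arrangement has an internal mirror plane or centre of symmetry, so none is chiral.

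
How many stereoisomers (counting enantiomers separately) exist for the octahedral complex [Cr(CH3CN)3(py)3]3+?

2

In an octahedral complex each vertex has one trans partner and four cis neighbours.
The distinct arrangements are (2 in all): CH3CN mer; CH3CN fac.
Each arrangement has an internal mirror plane or centre of symmetry, so none is chiral.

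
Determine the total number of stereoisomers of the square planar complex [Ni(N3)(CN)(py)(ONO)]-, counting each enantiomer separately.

3

Systematic placement gives 3 geometric isomers: (CN/ONO trans, N3/py trans); (CN/py trans, N3/ONO trans); (CN/N3 trans, ONO/py trans).
Each arrangement has an internal mirror plane or centre of symmetry, so none is chiral.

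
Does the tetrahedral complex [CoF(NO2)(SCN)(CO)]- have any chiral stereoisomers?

yes

Only one geometric arrangement is possible; it has no improper symmetry element, so it exists as a pair of enantiomers (2 stereoisomers).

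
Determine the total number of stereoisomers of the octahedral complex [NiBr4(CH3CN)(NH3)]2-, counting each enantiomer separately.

Working through the distinct placements yields 2 geometric isomers: CH3CN and NH3 mutually trans; CH3CN and NH3 mutually cis.
Each arrangement has an internal mirror plane or centre of symmetry, so none is chiral.

2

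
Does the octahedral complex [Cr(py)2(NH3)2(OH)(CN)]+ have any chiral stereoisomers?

Systematic placement gives 6 geometric isomers: py trans, NH3 cis; py cis, NH3 cis (3 arrangements, 2 chiral); py trans, NH3 trans; py cis, NH3 trans.
Of these, 2 lack any improper symmetry element and so occur as enantiomeric pairs, giving 6 + 2 = 8 stereoisomers in total.

yes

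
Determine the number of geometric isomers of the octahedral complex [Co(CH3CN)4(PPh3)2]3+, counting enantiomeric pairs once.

2

The distinct arrangements are (2 in all): PPh3 trans; PPh3 cis.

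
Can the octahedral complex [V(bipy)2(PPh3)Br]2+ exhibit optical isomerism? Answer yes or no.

yes

In an octahedral complex each vertex has one trans partner and four cis neighbours.
Each bipy is bidentate and must span two cis positions.
Working through the distinct placements yields 2 geometric isomers: PPh3 and Br mutually trans; PPh3 and Br mutually cis (chiral).
One of these lacks any improper symmetry element and so occurs as an enantiomeric pair, giving 2 + 1 = 3 stereoisomers in total.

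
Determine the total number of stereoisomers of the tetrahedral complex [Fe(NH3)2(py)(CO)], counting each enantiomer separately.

All four vertices of a tetrahedron are equivalent and mutually adjacent, so cis/trans isomerism cannot arise.
Only one geometric arrangement is possible.

1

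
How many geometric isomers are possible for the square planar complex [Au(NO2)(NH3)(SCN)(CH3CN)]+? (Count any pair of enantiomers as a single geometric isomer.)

A square has two trans pairs of vertices; adjacent vertices are cis.
Working through the distinct placements yields 3 geometric isomers: (CH3CN/NO2 trans, NH3/SCN trans); (CH3CN/SCN trans, NH3/NO2 trans); (CH3CN/NH3 trans, NO2/SCN trans).

3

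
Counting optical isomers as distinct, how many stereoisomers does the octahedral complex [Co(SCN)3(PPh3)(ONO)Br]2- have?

The distinct arrangements are (4 in all): SCN mer (3 arrangements); SCN fac (chiral).
One of these lacks any improper symmetry element and so occurs as an enantiomeric pair, giving 4 + 1 = 5 stereoisomers in total.

5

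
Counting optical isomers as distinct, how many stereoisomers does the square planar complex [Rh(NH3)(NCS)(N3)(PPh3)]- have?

Working through the distinct placements yields 3 geometric isomers: (N3/NH3 trans, NCS/PPh3 trans); (N3/PPh3 trans, NCS/NH3 trans); (N3/NCS trans, NH3/PPh3 trans).
Each arrangement has an internal mirror plane or centre of symmetry, so none is chiral.

3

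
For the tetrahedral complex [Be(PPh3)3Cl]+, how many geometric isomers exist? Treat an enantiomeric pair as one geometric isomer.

In a tetrahedral complex all four positions are equivalent and every pair of ligands is adjacent — there is no cis/trans distinction.
Only one geometric arrangement is possible.

1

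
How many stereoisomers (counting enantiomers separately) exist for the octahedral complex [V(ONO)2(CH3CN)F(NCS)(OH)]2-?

The six octahedral sites form three mutually perpendicular trans pairs.
Exhaustive case analysis gives 9 geometric isomers.
Of these, 6 lack any improper symmetry element and so occur as enantiomeric pairs, giving 9 + 6 = 15 stereoisomers in total.

15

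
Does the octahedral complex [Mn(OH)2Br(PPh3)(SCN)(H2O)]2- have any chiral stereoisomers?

Placing the ligands in turn and identifying arrangements related by rotation or reflection leaves 9 distinct geometric isomers.
Of these, 6 lack any improper symmetry element and so occur as enantiomeric pairs, giving 9 + 6 = 15 stereoisomers in total.

yes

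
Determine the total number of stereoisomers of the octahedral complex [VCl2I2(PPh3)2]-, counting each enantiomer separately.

6

There are 5 geometric isomers: Cl trans, I trans, PPh3 trans; Cl trans, I cis, PPh3 cis; Cl cis, I cis, PPh3 trans; Cl cis, I cis, PPh3 cis (chiral); Cl cis, I trans, PPh3 cis.
One of these lacks any improper symmetry element and so occurs as an enantiomeric pair, giving 5 + 1 = 6 stereoisomers in total.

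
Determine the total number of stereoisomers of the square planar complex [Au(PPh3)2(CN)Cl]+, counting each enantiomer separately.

2

A square has two trans pairs of vertices; adjacent vertices are cis.
There are 2 geometric isomers: PPh3 cis; PPh3 trans.
Each arrangement has an internal mirror plane or centre of symmetry, so none is chiral.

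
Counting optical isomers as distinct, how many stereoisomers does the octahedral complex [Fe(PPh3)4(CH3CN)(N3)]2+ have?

There are 2 geometric isomers: CH3CN and N3 mutually trans; CH3CN and N3 mutually cis.
Each arrangement has an internal mirror plane or centre of symmetry, so none is chiral.

2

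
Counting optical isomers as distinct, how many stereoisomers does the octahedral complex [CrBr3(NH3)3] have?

2

In an octahedral complex each vertex has one trans partner and four cis neighbours.
There are 2 geometric isomers: Br mer; Br fac.
Each arrangement has an internal mirror plane or centre of symmetry, so none is chiral.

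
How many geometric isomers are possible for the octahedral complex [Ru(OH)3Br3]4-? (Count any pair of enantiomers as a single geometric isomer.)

2

In an octahedral complex each vertex has one trans partner and four cis neighbours.
The distinct arrangements are (2 in all): OH mer; OH fac.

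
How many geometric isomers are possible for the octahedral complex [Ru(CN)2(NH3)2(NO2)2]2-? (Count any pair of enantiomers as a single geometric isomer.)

5

The six octahedral sites form three mutually perpendicular trans pairs.
Systematic placement gives 5 geometric isomers: CN trans, NH3 trans, NO2 trans; CN trans, NH3 cis, NO2 cis; CN cis, NH3 cis, NO2 trans; CN cis, NH3 cis, NO2 cis (chiral); CN cis, NH3 trans, NO2 cis.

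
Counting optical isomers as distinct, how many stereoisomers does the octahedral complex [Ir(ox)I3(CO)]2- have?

2

The six octahedral sites form three mutually perpendicular trans pairs.
Each ox is bidentate and must span two cis positions.
Systematic placement gives 2 geometric isomers: I fac; I mer.
Each arrangement has an internal mirror plane or centre of symmetry, so none is chiral.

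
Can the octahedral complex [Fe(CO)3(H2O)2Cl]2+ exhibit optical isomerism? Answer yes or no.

There are 3 geometric isomers: CO mer, H2O trans; CO mer, H2O cis; CO fac, H2O cis.
Each arrangement has an internal mirror plane or centre of symmetry, so none is chiral.

no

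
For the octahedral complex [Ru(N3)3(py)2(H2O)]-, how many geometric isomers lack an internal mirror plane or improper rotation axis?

0

The six octahedral sites form three mutually perpendicular trans pairs.
Systematic placement gives 3 geometric isomers: N3 mer, py trans; N3 fac, py cis; N3 mer, py cis.
Each arrangement has an internal mirror plane or centre of symmetry, so none is chiral.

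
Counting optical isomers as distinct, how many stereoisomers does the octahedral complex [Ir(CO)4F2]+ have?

2

The distinct arrangements are (2 in all): F trans; F cis.
Each arrangement has an internal mirror plane or centre of symmetry, so none is chiral.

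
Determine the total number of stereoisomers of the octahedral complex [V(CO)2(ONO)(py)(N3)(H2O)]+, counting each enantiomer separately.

In an octahedral complex each vertex has one trans partner and four cis neighbours.
Placing the ligands in turn and identifying arrangements related by rotation or reflection leaves 9 distinct geometric isomers.
Of these, 6 lack any improper symmetry element and so occur as enantiomeric pairs, giving 9 + 6 = 15 stereoisomers in total.

15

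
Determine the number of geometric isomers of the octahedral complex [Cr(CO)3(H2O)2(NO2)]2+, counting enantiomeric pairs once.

An octahedron has six vertices in three trans pairs; every non-trans pair is cis.
There are 3 geometric isomers: CO mer, H2O cis; CO mer, H2O trans; CO fac, H2O cis.

3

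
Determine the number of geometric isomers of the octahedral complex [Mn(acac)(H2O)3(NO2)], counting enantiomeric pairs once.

An octahedron has six vertices in three trans pairs; every non-trans pair is cis.
Each acac is bidentate and must span two cis positions.
There are 2 geometric isomers: H2O mer; H2O fac.

2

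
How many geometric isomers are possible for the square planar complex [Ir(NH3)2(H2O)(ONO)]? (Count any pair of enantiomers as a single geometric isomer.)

2

Systematic placement gives 2 geometric isomers: NH3 cis; NH3 trans.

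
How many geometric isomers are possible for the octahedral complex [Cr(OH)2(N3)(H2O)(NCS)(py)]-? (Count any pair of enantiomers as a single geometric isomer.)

9

An octahedron has six vertices in three trans pairs; every non-trans pair is cis.
Exhaustive case analysis gives 9 geometric isomers.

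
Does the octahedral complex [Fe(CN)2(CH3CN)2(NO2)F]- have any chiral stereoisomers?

There are 6 geometric isomers: CN trans, CH3CN trans; CN cis, CH3CN trans; CN cis, CH3CN cis (3 arrangements, 2 chiral); CN trans, CH3CN cis.
Of these, 2 lack any improper symmetry element and so occur as enantiomeric pairs, giving 6 + 2 = 8 stereoisomers in total.

yes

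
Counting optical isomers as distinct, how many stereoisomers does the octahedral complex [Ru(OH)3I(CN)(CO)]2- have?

An octahedron has six vertices in three trans pairs; every non-trans pair is cis.
Systematic placement gives 4 geometric isomers: OH mer (3 arrangements); OH fac (chiral).
One of these lacks any improper symmetry element and so occurs as an enantiomeric pair, giving 4 + 1 = 5 stereoisomers in total.

5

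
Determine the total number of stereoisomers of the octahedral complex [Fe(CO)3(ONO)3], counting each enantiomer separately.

In an octahedral complex each vertex has one trans partner and four cis neighbours.
Systematic placement gives 2 geometric isomers: CO mer; CO fac.
Each arrangement has an internal mirror plane or centre of symmetry, so none is chiral.

2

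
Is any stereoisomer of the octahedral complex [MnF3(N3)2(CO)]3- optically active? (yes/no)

no

In an octahedral complex each vertex has one trans partner and four cis neighbours.
There are 3 geometric isomers: F mer, N3 trans; F fac, N3 cis; F mer, N3 cis.
Each arrangement has an internal mirror plane or centre of symmetry, so none is chiral.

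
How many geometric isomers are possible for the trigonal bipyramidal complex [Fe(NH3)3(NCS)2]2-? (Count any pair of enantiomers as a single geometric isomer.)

A trigonal bipyramid has two axial and three equatorial sites, which are chemically inequivalent.
There are 3 geometric isomers: NCS both axial; NCS one axial, one equatorial; NCS both equatorial.

3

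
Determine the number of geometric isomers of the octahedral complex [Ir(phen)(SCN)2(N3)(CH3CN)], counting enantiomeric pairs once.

4

In an octahedral complex each vertex has one trans partner and four cis neighbours.
Each phen is bidentate and must span two cis positions.
The distinct arrangements are (4 in all): SCN cis (3 arrangements, 2 chiral); SCN trans.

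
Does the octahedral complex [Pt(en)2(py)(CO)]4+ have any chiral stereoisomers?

yes

In an octahedral complex each vertex has one trans partner and four cis neighbours.
Each en is bidentate and must span two cis positions.
Working through the distinct placements yields 2 geometric isomers: py and CO mutually cis (chiral); py and CO mutually trans.
One of these lacks any improper symmetry element and so occurs as an enantiomeric pair, giving 2 + 1 = 3 stereoisomers in total.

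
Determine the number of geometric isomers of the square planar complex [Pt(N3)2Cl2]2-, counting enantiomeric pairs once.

2

A square has two trans pairs of vertices; adjacent vertices are cis.
Systematic placement gives 2 geometric isomers: N3 cis; N3 trans.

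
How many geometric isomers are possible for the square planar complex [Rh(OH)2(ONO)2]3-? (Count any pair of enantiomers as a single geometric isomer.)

2

A square has two trans pairs of vertices; adjacent vertices are cis.
The distinct arrangements are (2 in all): OH cis; OH trans.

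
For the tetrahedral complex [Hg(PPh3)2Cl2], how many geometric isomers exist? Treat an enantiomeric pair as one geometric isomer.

In a tetrahedral complex all four positions are equivalent and every pair of ligands is adjacent — there is no cis/trans distinction.
Only one geometric arrangement is possible.

1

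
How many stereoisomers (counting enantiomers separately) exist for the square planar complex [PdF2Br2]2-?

2

In a square planar complex each vertex has one trans partner and two cis neighbours.
The distinct arrangements are (2 in all): F cis; F trans.
Each arrangement has an internal mirror plane or centre of symmetry, so none is chiral.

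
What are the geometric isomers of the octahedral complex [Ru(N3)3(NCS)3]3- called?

Working through the distinct placements yields 2 geometric isomers: N3 mer; N3 fac.

fac and mer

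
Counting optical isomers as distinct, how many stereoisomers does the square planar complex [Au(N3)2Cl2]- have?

2

In a square planar complex each vertex has one trans partner and two cis neighbours.
Systematic placement gives 2 geometric isomers: N3 cis; N3 trans.
Each arrangement has an internal mirror plane or centre of symmetry, so none is chiral.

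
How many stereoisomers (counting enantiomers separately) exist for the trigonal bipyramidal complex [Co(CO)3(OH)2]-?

3

In a trigonal bipyramid the two axial positions differ from the three equatorial ones.
There are 3 geometric isomers: OH both equatorial; OH one axial, one equatorial; OH both axial.
Each arrangement has an internal mirror plane or centre of symmetry, so none is chiral.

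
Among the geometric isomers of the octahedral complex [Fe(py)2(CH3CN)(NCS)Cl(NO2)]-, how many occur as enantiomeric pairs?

6

Exhaustive case analysis gives 9 geometric isomers.
Of these, 6 lack any improper symmetry element and so occur as enantiomeric pairs, giving 9 + 6 = 15 stereoisomers in total.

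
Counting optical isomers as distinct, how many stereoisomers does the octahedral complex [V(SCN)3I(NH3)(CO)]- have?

The distinct arrangements are (4 in all): SCN mer (3 arrangements); SCN fac (chiral).
One of these lacks any improper symmetry element and so occurs as an enantiomeric pair, giving 4 + 1 = 5 stereoisomers in total.

5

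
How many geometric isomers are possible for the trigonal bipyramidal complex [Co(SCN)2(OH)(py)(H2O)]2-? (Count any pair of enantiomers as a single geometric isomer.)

In a trigonal bipyramid the two axial positions differ from the three equatorial ones.
Exhaustive case analysis gives 7 geometric isomers.

7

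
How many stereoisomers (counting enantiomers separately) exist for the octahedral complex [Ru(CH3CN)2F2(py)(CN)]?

There are 6 geometric isomers: CH3CN trans, F cis; CH3CN trans, F trans; CH3CN cis, F cis (3 arrangements, 2 chiral); CH3CN cis, F trans.
Of these, 2 lack any improper symmetry element and so occur as enantiomeric pairs, giving 6 + 2 = 8 stereoisomers in total.

8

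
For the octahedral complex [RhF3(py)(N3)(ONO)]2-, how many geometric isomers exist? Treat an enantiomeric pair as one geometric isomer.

4

An octahedron has six vertices in three trans pairs; every non-trans pair is cis.
Systematic placement gives 4 geometric isomers: F mer (3 arrangements); F fac (chiral).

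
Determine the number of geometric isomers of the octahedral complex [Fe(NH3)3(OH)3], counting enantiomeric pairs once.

2

Working through the distinct placements yields 2 geometric isomers: NH3 mer; NH3 fac.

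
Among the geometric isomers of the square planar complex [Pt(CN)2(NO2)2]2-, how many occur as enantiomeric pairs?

0

In a square planar complex each vertex has one trans partner and two cis neighbours.
There are 2 geometric isomers: CN cis; CN trans.
Each arrangement has an internal mirror plane or centre of symmetry, so none is chiral.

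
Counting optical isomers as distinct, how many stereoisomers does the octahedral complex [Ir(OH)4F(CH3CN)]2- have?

2

The six octahedral sites form three mutually perpendicular trans pairs.
Working through the distinct placements yields 2 geometric isomers: F and CH3CN mutually trans; F and CH3CN mutually cis.
Each arrangement has an internal mirror plane or centre of symmetry, so none is chiral.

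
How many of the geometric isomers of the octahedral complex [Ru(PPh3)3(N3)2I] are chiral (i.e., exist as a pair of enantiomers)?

Systematic placement gives 3 geometric isomers: PPh3 mer, N3 cis; PPh3 mer, N3 trans; PPh3 fac, N3 cis.
Each arrangement has an internal mirror plane or centre of symmetry, so none is chiral.

0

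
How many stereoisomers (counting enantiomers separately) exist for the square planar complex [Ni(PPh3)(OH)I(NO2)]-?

In a square planar complex each vertex has one trans partner and two cis neighbours.
The distinct arrangements are (3 in all): (I/OH trans, NO2/PPh3 trans); (I/PPh3 trans, NO2/OH trans); (I/NO2 trans, OH/PPh3 trans).
Each arrangement has an internal mirror plane or centre of symmetry, so none is chiral.

3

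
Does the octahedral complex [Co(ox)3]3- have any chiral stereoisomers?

An octahedron has six vertices in three trans pairs; every non-trans pair is cis.
Each ox is bidentate and must span two cis positions.
Only one geometric arrangement is possible; it has no improper symmetry element, so it exists as a pair of enantiomers (2 stereoisomers).

yes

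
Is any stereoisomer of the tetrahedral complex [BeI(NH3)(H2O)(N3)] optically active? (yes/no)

yes

In a tetrahedral complex all four positions are equivalent and every pair of ligands is adjacent — there is no cis/trans distinction.
Only one geometric arrangement is possible; it has no improper symmetry element, so it exists as a pair of enantiomers (2 stereoisomers).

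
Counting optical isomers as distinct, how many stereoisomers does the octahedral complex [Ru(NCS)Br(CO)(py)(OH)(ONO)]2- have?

30

Systematic enumeration (placing each ligand type in turn and discarding arrangements equivalent by rotation or reflection) gives 15 geometric isomers.
Of these, 15 lack any improper symmetry element and so occur as enantiomeric pairs, giving 15 + 15 = 30 stereoisomers in total.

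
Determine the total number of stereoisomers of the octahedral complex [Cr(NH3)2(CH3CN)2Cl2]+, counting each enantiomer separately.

6

An octahedron has six vertices in three trans pairs; every non-trans pair is cis.
There are 5 geometric isomers: NH3 trans, CH3CN trans, Cl trans; NH3 cis, CH3CN trans, Cl cis; NH3 trans, CH3CN cis, Cl cis; NH3 cis, CH3CN cis, Cl cis (chiral); NH3 cis, CH3CN cis, Cl trans.
One of these lacks any improper symmetry element and so occurs as an enantiomeric pair, giving 5 + 1 = 6 stereoisomers in total.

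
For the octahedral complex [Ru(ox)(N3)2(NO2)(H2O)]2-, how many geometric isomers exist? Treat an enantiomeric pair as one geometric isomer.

Each ox is bidentate and must span two cis positions.
There are 4 geometric isomers: N3 cis (3 arrangements, 2 chiral); N3 trans.

4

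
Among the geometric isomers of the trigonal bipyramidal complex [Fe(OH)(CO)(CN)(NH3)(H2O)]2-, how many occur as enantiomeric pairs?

10

A trigonal bipyramid has two axial and three equatorial sites, which are chemically inequivalent.
Placing the ligands in turn and identifying arrangements related by rotation or reflection leaves 10 distinct geometric isomers.
Of these, 10 lack any improper symmetry element and so occur as enantiomeric pairs, giving 10 + 10 = 20 stereoisomers in total.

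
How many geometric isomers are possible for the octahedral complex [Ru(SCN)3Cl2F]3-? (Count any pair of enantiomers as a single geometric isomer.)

The six octahedral sites form three mutually perpendicular trans pairs.
The distinct arrangements are (3 in all): SCN mer, Cl trans; SCN mer, Cl cis; SCN fac, Cl cis.

3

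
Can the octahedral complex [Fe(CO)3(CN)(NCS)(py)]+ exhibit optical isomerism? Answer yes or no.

There are 4 geometric isomers: CO mer (3 arrangements); CO fac (chiral).
One of these lacks any improper symmetry element and so occurs as an enantiomeric pair, giving 4 + 1 = 5 stereoisomers in total.

yes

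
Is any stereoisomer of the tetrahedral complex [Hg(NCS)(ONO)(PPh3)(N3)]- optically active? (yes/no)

Only one geometric arrangement is possible; it has no improper symmetry element, so it exists as a pair of enantiomers (2 stereoisomers).

yes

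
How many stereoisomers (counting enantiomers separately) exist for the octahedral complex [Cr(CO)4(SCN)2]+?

2

The six octahedral sites form three mutually perpendicular trans pairs.
The distinct arrangements are (2 in all): SCN trans; SCN cis.
Each arrangement has an internal mirror plane or centre of symmetry, so none is chiral.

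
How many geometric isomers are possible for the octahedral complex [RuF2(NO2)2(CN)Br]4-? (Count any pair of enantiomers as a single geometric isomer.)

In an octahedral complex each vertex has one trans partner and four cis neighbours.
Working through the distinct placements yields 6 geometric isomers: F trans, NO2 trans; F cis, NO2 cis (3 arrangements, 2 chiral); F cis, NO2 trans; F trans, NO2 cis.

6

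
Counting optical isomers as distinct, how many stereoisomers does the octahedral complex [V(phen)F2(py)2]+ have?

An octahedron has six vertices in three trans pairs; every non-trans pair is cis.
Each phen is bidentate and must span two cis positions.
Systematic placement gives 3 geometric isomers: F trans, py cis; F cis, py trans; F cis, py cis (chiral).
One of these lacks any improper symmetry element and so occurs as an enantiomeric pair, giving 3 + 1 = 4 stereoisomers in total.

4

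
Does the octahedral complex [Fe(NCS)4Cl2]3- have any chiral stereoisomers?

no

The six octahedral sites form three mutually perpendicular trans pairs.
There are 2 geometric isomers: Cl trans; Cl cis.
Each arrangement has an internal mirror plane or centre of symmetry, so none is chiral.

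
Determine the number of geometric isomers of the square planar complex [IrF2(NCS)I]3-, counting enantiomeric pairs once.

2

A square has two trans pairs of vertices; adjacent vertices are cis.
Working through the distinct placements yields 2 geometric isomers: F cis; F trans.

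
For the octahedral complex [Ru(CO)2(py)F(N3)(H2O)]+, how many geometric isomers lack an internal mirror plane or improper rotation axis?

6

An octahedron has six vertices in three trans pairs; every non-trans pair is cis.
Systematic enumeration (placing each ligand type in turn and discarding arrangements equivalent by rotation or reflection) gives 9 geometric isomers.
Of these, 6 lack any improper symmetry element and so occur as enantiomeric pairs, giving 9 + 6 = 15 stereoisomers in total.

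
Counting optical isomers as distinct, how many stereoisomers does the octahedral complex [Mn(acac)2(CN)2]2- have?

The six octahedral sites form three mutually perpendicular trans pairs.
Each acac is bidentate and must span two cis positions.
Systematic placement gives 2 geometric isomers: CN trans; CN cis (chiral).
One of these lacks any improper symmetry element and so occurs as an enantiomeric pair, giving 2 + 1 = 3 stereoisomers in total.

3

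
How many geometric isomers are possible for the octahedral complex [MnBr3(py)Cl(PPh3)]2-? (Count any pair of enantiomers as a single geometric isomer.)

4

Systematic placement gives 4 geometric isomers: Br mer (3 arrangements); Br fac (chiral).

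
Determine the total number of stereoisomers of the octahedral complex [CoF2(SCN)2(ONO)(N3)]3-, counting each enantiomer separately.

8

The six octahedral sites form three mutually perpendicular trans pairs.
Working through the distinct placements yields 6 geometric isomers: F trans, SCN trans; F trans, SCN cis; F cis, SCN trans; F cis, SCN cis (3 arrangements, 2 chiral).
Of these, 2 lack any improper symmetry element and so occur as enantiomeric pairs, giving 6 + 2 = 8 stereoisomers in total.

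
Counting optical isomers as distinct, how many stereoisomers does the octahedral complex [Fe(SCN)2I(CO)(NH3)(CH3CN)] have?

15

The six octahedral sites form three mutually perpendicular trans pairs.
Placing the ligands in turn and identifying arrangements related by rotation or reflection leaves 9 distinct geometric isomers.
Of these, 6 lack any improper symmetry element and so occur as enantiomeric pairs, giving 9 + 6 = 15 stereoisomers in total.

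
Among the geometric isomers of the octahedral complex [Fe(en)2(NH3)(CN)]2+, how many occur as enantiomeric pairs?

1

The six octahedral sites form three mutually perpendicular trans pairs.
Each en is bidentate and must span two cis positions.
The distinct arrangements are (2 in all): NH3 and CN mutually trans; NH3 and CN mutually cis (chiral).
One of these lacks any improper symmetry element and so occurs as an enantiomeric pair, giving 2 + 1 = 3 stereoisomers in total.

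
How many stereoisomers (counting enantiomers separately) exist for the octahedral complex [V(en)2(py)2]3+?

3

In an octahedral complex each vertex has one trans partner and four cis neighbours.
Each en is bidentate and must span two cis positions.
Systematic placement gives 2 geometric isomers: py trans; py cis (chiral).
One of these lacks any improper symmetry element and so occurs as an enantiomeric pair, giving 2 + 1 = 3 stereoisomers in total.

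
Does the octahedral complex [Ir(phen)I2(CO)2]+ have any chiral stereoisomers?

yes

An octahedron has six vertices in three trans pairs; every non-trans pair is cis.
Each phen is bidentate and must span two cis positions.
The distinct arrangements are (3 in all): I cis, CO trans; I cis, CO cis (chiral); I trans, CO cis.
One of these lacks any improper symmetry element and so occurs as an enantiomeric pair, giving 3 + 1 = 4 stereoisomers in total.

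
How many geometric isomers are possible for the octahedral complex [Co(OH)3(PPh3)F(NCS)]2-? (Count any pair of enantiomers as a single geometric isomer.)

The six octahedral sites form three mutually perpendicular trans pairs.
Systematic placement gives 4 geometric isomers: OH mer (3 arrangements); OH fac (chiral).

4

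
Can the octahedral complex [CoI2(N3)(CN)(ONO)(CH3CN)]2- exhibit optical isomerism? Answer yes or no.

yes

In an octahedral complex each vertex has one trans partner and four cis neighbours.
Systematic enumeration (placing each ligand type in turn and discarding arrangements equivalent by rotation or reflection) gives 9 geometric isomers.
Of these, 6 lack any improper symmetry element and so occur as enantiomeric pairs, giving 9 + 6 = 15 stereoisomers in total.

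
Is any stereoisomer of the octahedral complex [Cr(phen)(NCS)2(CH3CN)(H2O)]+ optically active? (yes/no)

yes

In an octahedral complex each vertex has one trans partner and four cis neighbours.
Each phen is bidentate and must span two cis positions.
The distinct arrangements are (4 in all): NCS cis (3 arrangements, 2 chiral); NCS trans.
Of these, 2 lack any improper symmetry element and so occur as enantiomeric pairs, giving 4 + 2 = 6 stereoisomers in total.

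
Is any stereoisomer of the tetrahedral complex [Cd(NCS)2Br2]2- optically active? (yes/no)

All four vertices of a tetrahedron are equivalent and mutually adjacent, so cis/trans isomerism cannot arise.
Only one geometric arrangement is possible.

no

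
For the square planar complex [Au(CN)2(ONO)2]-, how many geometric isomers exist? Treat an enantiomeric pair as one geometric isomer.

Working through the distinct placements yields 2 geometric isomers: CN cis; CN trans.

2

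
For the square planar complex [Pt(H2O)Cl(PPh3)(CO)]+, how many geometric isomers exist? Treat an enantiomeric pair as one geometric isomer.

3

In a square planar complex each vertex has one trans partner and two cis neighbours.
The distinct arrangements are (3 in all): (CO/H2O trans, Cl/PPh3 trans); (CO/PPh3 trans, Cl/H2O trans); (CO/Cl trans, H2O/PPh3 trans).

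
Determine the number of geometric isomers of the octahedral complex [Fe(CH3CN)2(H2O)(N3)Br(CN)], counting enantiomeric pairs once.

In an octahedral complex each vertex has one trans partner and four cis neighbours.
Exhaustive case analysis gives 9 geometric isomers.

9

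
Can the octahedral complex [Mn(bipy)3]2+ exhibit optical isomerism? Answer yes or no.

The six octahedral sites form three mutually perpendicular trans pairs.
Each bipy is bidentate and must span two cis positions.
Only one geometric arrangement is possible; it has no improper symmetry element, so it exists as a pair of enantiomers (2 stereoisomers).

yes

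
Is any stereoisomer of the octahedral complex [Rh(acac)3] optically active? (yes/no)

In an octahedral complex each vertex has one trans partner and four cis neighbours.
Each acac is bidentate and must span two cis positions.
Only one geometric arrangement is possible; it has no improper symmetry element, so it exists as a pair of enantiomers (2 stereoisomers).

yes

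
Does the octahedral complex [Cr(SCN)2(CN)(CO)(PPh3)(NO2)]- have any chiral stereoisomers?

yes

In an octahedral complex each vertex has one trans partner and four cis neighbours.
Systematic enumeration (placing each ligand type in turn and discarding arrangements equivalent by rotation or reflection) gives 9 geometric isomers.
Of these, 6 lack any improper symmetry element and so occur as enantiomeric pairs, giving 9 + 6 = 15 stereoisomers in total.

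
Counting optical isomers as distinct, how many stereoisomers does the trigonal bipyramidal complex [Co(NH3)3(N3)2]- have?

The distinct arrangements are (3 in all): N3 both axial; N3 one axial, one equatorial; N3 both equatorial.
Each arrangement has an internal mirror plane or centre of symmetry, so none is chiral.

3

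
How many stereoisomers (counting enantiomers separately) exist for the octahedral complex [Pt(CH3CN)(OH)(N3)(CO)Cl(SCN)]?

30

An octahedron has six vertices in three trans pairs; every non-trans pair is cis.
Exhaustive case analysis gives 15 geometric isomers.
Of these, 15 lack any improper symmetry element and so occur as enantiomeric pairs, giving 15 + 15 = 30 stereoisomers in total.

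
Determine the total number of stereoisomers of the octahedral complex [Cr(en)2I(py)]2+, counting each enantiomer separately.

3

An octahedron has six vertices in three trans pairs; every non-trans pair is cis.
Each en is bidentate and must span two cis positions.
The distinct arrangements are (2 in all): I and py mutually cis (chiral); I and py mutually trans.
One of these lacks any improper symmetry element and so occurs as an enantiomeric pair, giving 2 + 1 = 3 stereoisomers in total.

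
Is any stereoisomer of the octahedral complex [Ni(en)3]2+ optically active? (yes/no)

yes

In an octahedral complex each vertex has one trans partner and four cis neighbours.
Each en is bidentate and must span two cis positions.
Only one geometric arrangement is possible; it has no improper symmetry element, so it exists as a pair of enantiomers (2 stereoisomers).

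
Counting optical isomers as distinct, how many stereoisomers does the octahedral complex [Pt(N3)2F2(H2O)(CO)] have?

8

The six octahedral sites form three mutually perpendicular trans pairs.
There are 6 geometric isomers: N3 trans, F cis; N3 cis, F cis (3 arrangements, 2 chiral); N3 trans, F trans; N3 cis, F trans.
Of these, 2 lack any improper symmetry element and so occur as enantiomeric pairs, giving 6 + 2 = 8 stereoisomers in total.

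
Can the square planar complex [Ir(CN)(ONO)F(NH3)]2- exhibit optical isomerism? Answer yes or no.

no

A square has two trans pairs of vertices; adjacent vertices are cis.
The distinct arrangements are (3 in all): (CN/NH3 trans, F/ONO trans); (CN/ONO trans, F/NH3 trans); (CN/F trans, NH3/ONO trans).
Each arrangement has an internal mirror plane or centre of symmetry, so none is chiral.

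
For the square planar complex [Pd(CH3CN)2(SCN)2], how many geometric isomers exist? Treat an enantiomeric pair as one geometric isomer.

In a square planar complex each vertex has one trans partner and two cis neighbours.
There are 2 geometric isomers: CH3CN cis; CH3CN trans.

2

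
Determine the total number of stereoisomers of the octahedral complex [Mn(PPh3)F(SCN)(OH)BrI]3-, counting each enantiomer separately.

An octahedron has six vertices in three trans pairs; every non-trans pair is cis.
Placing the ligands in turn and identifying arrangements related by rotation or reflection leaves 15 distinct geometric isomers.
Of these, 15 lack any improper symmetry element and so occur as enantiomeric pairs, giving 15 + 15 = 30 stereoisomers in total.

30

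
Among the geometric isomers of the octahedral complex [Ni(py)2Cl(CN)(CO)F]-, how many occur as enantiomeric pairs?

In an octahedral complex each vertex has one trans partner and four cis neighbours.
Placing the ligands in turn and identifying arrangements related by rotation or reflection leaves 9 distinct geometric isomers.
Of these, 6 lack any improper symmetry element and so occur as enantiomeric pairs, giving 9 + 6 = 15 stereoisomers in total.

6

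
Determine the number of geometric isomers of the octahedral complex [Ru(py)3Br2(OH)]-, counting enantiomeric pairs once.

The six octahedral sites form three mutually perpendicular trans pairs.
Working through the distinct placements yields 3 geometric isomers: py mer, Br trans; py mer, Br cis; py fac, Br cis.

3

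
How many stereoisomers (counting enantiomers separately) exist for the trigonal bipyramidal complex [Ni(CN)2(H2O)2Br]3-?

6

A trigonal bipyramid has two axial and three equatorial sites, which are chemically inequivalent.
Exhaustive case analysis gives 5 geometric isomers.
One of these lacks any improper symmetry element and so occurs as an enantiomeric pair, giving 5 + 1 = 6 stereoisomers in total.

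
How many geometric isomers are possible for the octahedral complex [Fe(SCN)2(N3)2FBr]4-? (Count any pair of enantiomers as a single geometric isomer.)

6

Working through the distinct placements yields 6 geometric isomers: SCN trans, N3 trans; SCN cis, N3 cis (3 arrangements, 2 chiral); SCN trans, N3 cis; SCN cis, N3 trans.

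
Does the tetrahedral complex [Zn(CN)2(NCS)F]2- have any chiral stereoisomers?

All four vertices of a tetrahedron are equivalent and mutually adjacent, so cis/trans isomerism cannot arise.
Only one geometric arrangement is possible.

no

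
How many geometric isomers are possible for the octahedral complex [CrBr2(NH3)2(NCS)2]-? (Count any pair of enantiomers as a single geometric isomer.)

5

The six octahedral sites form three mutually perpendicular trans pairs.
Systematic placement gives 5 geometric isomers: Br trans, NH3 trans, NCS trans; Br trans, NH3 cis, NCS cis; Br cis, NH3 trans, NCS cis; Br cis, NH3 cis, NCS cis (chiral); Br cis, NH3 cis, NCS trans.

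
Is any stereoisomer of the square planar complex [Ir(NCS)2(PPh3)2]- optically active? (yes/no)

In a square planar complex each vertex has one trans partner and two cis neighbours.
Systematic placement gives 2 geometric isomers: NCS cis; NCS trans.
Each arrangement has an internal mirror plane or centre of symmetry, so none is chiral.

no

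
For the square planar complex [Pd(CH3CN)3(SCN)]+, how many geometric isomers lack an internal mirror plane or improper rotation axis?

A square has two trans pairs of vertices; adjacent vertices are cis.
Only one geometric arrangement is possible.

0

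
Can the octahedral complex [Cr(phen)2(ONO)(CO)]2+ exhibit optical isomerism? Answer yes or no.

yes

The six octahedral sites form three mutually perpendicular trans pairs.
Each phen is bidentate and must span two cis positions.
Working through the distinct placements yields 2 geometric isomers: ONO and CO mutually trans; ONO and CO mutually cis (chiral).
One of these lacks any improper symmetry element and so occurs as an enantiomeric pair, giving 2 + 1 = 3 stereoisomers in total.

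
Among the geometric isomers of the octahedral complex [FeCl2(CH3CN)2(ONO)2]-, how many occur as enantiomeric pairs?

1

In an octahedral complex each vertex has one trans partner and four cis neighbours.
Systematic placement gives 5 geometric isomers: Cl trans, CH3CN trans, ONO trans; Cl cis, CH3CN trans, ONO cis; Cl cis, CH3CN cis, ONO trans; Cl cis, CH3CN cis, ONO cis (chiral); Cl trans, CH3CN cis, ONO cis.
One of these lacks any improper symmetry element and so occurs as an enantiomeric pair, giving 5 + 1 = 6 stereoisomers in total.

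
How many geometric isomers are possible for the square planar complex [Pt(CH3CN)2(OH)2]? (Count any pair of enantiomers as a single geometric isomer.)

2

There are 2 geometric isomers: CH3CN cis; CH3CN trans.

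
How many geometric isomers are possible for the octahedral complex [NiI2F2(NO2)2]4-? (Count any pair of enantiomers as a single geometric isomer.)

In an octahedral complex each vertex has one trans partner and four cis neighbours.
Working through the distinct placements yields 5 geometric isomers: I trans, F trans, NO2 trans; I cis, F trans, NO2 cis; I cis, F cis, NO2 trans; I cis, F cis, NO2 cis (chiral); I trans, F cis, NO2 cis.

5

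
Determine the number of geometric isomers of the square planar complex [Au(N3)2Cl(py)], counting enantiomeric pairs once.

Working through the distinct placements yields 2 geometric isomers: N3 cis; N3 trans.

2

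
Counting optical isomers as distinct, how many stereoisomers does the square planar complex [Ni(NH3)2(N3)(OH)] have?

2

In a square planar complex each vertex has one trans partner and two cis neighbours.
Systematic placement gives 2 geometric isomers: NH3 cis; NH3 trans.
Each arrangement has an internal mirror plane or centre of symmetry, so none is chiral.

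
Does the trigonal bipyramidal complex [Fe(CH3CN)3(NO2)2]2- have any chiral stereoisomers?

no

A trigonal bipyramid has two axial and three equatorial sites, which are chemically inequivalent.
Systematic placement gives 3 geometric isomers: NO2 both equatorial; NO2 one axial, one equatorial; NO2 both axial.
Each arrangement has an internal mirror plane or centre of symmetry, so none is chiral.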